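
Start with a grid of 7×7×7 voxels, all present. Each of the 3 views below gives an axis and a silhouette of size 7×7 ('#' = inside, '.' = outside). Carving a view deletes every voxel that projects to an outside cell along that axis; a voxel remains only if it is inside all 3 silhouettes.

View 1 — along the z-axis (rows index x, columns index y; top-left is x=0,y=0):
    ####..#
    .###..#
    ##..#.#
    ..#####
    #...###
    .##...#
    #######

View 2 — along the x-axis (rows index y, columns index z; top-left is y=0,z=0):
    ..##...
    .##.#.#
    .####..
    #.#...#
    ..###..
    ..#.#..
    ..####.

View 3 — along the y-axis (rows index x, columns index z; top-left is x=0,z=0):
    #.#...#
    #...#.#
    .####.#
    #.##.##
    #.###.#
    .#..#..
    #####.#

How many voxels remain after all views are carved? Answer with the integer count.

73 voxels

initial block: 7^3 = 343
  1. axis=2 (XY plane), |mask|=32  ⇒  voxels=224
  2. axis=0 (YZ plane), |mask|=22  ⇒  voxels=106
  3. axis=1 (XZ plane), |mask|=29  ⇒  voxels=73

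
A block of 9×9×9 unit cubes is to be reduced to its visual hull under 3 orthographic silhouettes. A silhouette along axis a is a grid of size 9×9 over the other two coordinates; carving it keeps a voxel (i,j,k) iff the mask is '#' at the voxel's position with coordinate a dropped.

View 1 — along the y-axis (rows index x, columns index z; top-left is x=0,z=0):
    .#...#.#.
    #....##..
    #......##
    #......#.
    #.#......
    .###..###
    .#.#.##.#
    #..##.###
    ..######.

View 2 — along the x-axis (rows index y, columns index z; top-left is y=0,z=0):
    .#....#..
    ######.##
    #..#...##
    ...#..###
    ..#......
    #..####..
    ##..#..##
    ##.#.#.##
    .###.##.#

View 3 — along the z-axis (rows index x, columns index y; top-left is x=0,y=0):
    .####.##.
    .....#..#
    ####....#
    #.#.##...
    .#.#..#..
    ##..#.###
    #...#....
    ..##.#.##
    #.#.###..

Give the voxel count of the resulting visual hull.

before carving: 729 voxels (9×9×9)
step 1: project along y, AND mask (36/81) → |grid| = 324
step 2: project along x, AND mask (41/81) → |grid| = 169
step 3: project along z, AND mask (38/81) → |grid| = 81

|visual hull| = 81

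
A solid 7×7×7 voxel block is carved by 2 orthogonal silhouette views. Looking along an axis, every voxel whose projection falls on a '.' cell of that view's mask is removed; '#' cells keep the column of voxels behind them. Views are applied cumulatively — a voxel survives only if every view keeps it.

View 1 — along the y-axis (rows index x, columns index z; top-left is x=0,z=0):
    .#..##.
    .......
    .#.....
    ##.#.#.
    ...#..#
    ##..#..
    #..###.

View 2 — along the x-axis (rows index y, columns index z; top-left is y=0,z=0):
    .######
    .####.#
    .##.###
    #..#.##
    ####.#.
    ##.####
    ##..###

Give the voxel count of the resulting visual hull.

full grid |V| = 343
[1] y-view keeps 17 columns → grid now 119
[2] x-view keeps 36 columns → grid now 90

voxel count = 90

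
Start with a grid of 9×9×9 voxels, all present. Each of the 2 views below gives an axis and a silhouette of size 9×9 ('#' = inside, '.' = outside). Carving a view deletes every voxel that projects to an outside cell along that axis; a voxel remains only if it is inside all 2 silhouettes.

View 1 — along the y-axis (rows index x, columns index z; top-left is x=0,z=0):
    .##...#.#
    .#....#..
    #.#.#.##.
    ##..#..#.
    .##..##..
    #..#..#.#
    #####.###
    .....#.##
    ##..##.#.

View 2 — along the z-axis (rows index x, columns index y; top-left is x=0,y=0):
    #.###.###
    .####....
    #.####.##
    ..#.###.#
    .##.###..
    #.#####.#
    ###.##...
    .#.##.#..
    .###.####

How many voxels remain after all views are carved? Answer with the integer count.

|visual hull| = 226

initial block: 9^3 = 729
carve view 1 (along y, XZ-mask fill 39/81): 351 voxels remain
carve view 2 (along z, XY-mask fill 51/81): 226 voxels remain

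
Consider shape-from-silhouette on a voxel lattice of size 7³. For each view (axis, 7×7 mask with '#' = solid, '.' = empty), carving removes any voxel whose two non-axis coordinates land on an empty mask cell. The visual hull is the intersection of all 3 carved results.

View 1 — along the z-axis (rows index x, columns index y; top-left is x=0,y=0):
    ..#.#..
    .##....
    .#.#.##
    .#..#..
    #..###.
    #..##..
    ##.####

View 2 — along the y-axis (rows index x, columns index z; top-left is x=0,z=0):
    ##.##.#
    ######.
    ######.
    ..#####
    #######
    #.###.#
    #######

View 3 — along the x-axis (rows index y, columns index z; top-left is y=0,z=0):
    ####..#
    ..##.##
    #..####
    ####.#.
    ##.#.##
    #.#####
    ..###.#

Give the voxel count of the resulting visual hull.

before carving: 343 voxels (7×7×7)
step 1: project along z, AND mask (23/49) → |grid| = 161
step 2: project along y, AND mask (41/49) → |grid| = 141
step 3: project along x, AND mask (34/49) → |grid| = 98

remaining voxels: 98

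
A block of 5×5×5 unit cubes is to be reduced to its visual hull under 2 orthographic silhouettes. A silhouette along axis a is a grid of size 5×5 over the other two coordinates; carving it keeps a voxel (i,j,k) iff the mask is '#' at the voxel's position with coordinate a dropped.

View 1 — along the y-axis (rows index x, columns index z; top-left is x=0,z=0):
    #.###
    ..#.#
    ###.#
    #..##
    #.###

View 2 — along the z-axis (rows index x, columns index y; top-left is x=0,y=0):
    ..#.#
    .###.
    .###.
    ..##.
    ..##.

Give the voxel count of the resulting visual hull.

remaining voxels: 40

full grid |V| = 125
step 1: project along y, AND mask (17/25) → |grid| = 85
step 2: project along z, AND mask (12/25) → |grid| = 40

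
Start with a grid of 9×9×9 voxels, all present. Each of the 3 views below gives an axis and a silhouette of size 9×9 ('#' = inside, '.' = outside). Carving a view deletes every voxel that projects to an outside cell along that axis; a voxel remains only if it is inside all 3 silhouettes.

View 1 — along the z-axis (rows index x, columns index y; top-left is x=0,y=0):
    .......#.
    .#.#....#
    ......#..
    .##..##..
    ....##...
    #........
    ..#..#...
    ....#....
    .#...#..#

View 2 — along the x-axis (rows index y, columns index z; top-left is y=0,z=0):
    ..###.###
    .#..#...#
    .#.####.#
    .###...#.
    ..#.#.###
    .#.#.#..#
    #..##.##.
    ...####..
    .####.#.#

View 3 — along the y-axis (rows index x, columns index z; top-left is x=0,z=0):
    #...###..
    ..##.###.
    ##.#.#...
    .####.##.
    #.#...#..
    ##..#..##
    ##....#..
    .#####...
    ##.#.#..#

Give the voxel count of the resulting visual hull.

voxel count = 42

before carving: 729 voxels (9×9×9)
after view 1 [z-axis, 18 of 81 cells solid] → remaining = 162
after view 2 [x-axis, 43 of 81 cells solid] → remaining = 83
after view 3 [y-axis, 40 of 81 cells solid] → remaining = 42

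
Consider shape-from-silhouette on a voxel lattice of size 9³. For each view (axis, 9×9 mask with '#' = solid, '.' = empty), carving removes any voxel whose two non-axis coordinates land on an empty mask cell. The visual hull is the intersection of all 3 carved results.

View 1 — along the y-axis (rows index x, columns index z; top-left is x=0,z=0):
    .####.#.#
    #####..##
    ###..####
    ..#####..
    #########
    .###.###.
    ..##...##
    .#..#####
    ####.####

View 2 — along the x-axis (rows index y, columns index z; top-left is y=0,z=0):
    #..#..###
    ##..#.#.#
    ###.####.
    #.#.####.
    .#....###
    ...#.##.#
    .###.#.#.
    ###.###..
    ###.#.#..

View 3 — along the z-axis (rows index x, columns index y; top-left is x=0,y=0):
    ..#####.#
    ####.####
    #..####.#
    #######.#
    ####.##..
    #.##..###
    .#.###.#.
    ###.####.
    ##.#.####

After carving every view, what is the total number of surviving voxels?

219 voxels

start: 9×9×9 = 729 voxels
step 1: project along y, AND mask (58/81) → |grid| = 522
step 2: project along x, AND mask (47/81) → |grid| = 301
step 3: project along z, AND mask (59/81) → |grid| = 219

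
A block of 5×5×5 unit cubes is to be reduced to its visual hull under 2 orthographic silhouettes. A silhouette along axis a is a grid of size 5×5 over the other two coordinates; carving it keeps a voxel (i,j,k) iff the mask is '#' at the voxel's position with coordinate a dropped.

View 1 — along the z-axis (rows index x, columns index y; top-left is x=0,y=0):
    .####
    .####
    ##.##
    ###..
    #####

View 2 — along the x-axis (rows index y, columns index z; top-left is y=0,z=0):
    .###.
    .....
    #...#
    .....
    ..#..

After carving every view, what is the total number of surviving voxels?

voxel count = 21

before carving: 125 voxels (5×5×5)
[1] z-view keeps 20 columns → grid now 100
[2] x-view keeps 6 columns → grid now 21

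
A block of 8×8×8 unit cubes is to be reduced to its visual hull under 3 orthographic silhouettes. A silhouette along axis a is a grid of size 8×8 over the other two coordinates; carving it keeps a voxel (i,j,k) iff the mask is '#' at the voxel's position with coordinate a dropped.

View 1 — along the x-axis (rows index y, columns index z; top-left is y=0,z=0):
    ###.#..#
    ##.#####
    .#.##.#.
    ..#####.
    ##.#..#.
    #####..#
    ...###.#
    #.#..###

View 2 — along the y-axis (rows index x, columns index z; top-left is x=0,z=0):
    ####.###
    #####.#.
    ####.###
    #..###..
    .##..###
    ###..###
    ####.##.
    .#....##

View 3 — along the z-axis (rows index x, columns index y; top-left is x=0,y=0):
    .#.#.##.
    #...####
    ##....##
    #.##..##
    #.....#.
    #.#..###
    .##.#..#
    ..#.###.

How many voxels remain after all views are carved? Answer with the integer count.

full grid |V| = 512
[1] x-view keeps 40 columns → grid now 320
[2] y-view keeps 44 columns → grid now 215
[3] z-view keeps 33 columns → grid now 111

remaining voxels: 111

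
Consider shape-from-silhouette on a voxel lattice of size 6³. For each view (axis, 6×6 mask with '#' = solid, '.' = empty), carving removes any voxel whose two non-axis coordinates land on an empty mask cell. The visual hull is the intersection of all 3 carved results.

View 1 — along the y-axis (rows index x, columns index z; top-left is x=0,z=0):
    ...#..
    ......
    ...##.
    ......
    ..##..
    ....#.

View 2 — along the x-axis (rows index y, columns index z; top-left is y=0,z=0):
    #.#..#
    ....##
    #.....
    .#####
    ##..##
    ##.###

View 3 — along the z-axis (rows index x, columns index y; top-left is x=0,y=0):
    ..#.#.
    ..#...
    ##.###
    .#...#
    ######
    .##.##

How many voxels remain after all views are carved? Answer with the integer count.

initial block: 6^3 = 216
after view 1 [y-axis, 6 of 36 cells solid] → remaining = 36
after view 2 [x-axis, 20 of 36 cells solid] → remaining = 16
after view 3 [z-axis, 20 of 36 cells solid] → remaining = 13

13 voxels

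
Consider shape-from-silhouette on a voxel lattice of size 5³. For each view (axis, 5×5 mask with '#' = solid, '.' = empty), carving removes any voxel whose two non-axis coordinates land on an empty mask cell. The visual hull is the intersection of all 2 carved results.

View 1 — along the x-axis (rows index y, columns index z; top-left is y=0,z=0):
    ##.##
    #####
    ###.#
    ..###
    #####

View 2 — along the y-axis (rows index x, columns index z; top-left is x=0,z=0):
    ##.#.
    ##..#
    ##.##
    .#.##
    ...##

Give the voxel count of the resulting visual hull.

initial block: 5^3 = 125
carve view 1 (along x, YZ-mask fill 21/25): 105 voxels remain
carve view 2 (along y, XZ-mask fill 15/25): 64 voxels remain

remaining voxels: 64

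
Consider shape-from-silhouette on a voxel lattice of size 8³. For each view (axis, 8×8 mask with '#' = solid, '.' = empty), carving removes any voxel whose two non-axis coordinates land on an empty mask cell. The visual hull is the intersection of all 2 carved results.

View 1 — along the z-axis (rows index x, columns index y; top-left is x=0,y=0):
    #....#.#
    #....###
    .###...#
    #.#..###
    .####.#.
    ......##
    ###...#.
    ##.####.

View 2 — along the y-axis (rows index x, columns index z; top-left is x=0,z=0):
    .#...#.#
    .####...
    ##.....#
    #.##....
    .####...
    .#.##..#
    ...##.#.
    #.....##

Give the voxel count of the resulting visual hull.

initial block: 8^3 = 512
step 1: project along z, AND mask (33/64) → |grid| = 264
step 2: project along y, AND mask (27/64) → |grid| = 110

110 voxels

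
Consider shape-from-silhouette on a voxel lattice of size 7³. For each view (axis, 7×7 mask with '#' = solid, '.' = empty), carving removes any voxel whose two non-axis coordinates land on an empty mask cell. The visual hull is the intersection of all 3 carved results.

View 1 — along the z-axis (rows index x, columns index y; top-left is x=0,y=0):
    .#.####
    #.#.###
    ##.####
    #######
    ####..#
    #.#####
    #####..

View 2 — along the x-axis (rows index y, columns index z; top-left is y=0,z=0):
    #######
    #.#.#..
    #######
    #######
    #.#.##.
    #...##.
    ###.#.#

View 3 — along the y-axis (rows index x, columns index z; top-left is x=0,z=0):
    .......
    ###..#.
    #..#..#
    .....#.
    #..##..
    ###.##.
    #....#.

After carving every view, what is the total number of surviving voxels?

full grid |V| = 343
carve view 1 (along z, XY-mask fill 39/49): 273 voxels remain
carve view 2 (along x, YZ-mask fill 36/49): 203 voxels remain
carve view 3 (along y, XZ-mask fill 18/49): 80 voxels remain

80 voxels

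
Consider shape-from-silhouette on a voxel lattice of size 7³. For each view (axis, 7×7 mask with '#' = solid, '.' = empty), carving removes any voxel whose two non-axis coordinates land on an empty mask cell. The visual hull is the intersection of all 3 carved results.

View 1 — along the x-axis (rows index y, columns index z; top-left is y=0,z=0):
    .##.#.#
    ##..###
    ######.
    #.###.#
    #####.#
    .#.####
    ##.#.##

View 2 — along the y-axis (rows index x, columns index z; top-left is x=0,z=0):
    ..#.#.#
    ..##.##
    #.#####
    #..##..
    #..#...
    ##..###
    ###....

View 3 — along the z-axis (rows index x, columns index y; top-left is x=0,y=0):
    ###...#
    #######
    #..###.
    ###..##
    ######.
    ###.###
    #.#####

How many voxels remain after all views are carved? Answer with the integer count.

voxel count = 99

before carving: 343 voxels (7×7×7)
  1. axis=0 (YZ plane), |mask|=36  ⇒  voxels=252
  2. axis=1 (XZ plane), |mask|=26  ⇒  voxels=133
  3. axis=2 (XY plane), |mask|=38  ⇒  voxels=99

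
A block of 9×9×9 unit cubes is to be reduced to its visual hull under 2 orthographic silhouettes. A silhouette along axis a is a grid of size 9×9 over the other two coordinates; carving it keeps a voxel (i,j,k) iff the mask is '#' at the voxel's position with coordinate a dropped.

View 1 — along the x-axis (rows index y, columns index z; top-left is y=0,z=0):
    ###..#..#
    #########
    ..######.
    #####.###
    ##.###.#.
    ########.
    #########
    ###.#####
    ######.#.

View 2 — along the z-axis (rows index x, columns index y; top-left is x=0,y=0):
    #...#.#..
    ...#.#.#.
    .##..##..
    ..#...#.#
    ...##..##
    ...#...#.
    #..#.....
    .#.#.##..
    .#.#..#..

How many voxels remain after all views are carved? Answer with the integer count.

before carving: 729 voxels (9×9×9)
carve view 1 (along x, YZ-mask fill 66/81): 594 voxels remain
carve view 2 (along z, XY-mask fill 28/81): 216 voxels remain

remaining voxels: 216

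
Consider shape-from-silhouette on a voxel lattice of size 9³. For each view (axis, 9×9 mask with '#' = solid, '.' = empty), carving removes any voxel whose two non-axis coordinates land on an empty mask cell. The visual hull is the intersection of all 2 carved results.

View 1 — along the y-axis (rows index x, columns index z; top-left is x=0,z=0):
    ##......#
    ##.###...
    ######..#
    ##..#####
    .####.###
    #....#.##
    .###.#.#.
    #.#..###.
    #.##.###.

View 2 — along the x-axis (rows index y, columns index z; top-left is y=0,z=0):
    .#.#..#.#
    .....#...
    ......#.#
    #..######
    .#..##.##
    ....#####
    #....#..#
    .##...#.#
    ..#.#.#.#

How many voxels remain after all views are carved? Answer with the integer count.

start: 9×9×9 = 729 voxels
step 1: project along y, AND mask (49/81) → |grid| = 441
step 2: project along x, AND mask (35/81) → |grid| = 185

|visual hull| = 185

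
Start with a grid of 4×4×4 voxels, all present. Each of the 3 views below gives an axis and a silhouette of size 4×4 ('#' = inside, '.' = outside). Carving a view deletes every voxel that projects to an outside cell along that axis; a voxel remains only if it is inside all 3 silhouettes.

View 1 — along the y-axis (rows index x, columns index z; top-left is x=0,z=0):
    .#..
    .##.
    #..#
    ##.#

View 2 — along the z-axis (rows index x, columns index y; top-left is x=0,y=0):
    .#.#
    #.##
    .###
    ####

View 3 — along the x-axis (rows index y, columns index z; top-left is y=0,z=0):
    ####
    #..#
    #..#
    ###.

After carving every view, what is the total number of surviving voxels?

19 voxels

full grid |V| = 64
carve view 1 (along y, XZ-mask fill 8/16): 32 voxels remain
carve view 2 (along z, XY-mask fill 12/16): 26 voxels remain
carve view 3 (along x, YZ-mask fill 11/16): 19 voxels remain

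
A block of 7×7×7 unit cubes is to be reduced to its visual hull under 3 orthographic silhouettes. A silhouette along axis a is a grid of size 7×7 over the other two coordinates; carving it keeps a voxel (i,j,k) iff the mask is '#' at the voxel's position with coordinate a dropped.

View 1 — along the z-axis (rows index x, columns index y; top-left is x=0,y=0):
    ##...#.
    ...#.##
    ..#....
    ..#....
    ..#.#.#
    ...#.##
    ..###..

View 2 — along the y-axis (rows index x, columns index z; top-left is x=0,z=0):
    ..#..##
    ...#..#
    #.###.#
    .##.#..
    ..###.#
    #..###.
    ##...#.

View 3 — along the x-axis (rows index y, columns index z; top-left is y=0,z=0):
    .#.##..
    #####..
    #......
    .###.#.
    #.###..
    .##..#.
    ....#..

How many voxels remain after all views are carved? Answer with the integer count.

start: 7×7×7 = 343 voxels
V1 z: intersect with XY mask (17 set) -- 119 left
V2 y: intersect with XZ mask (24 set) -- 56 left
V3 x: intersect with YZ mask (21 set) -- 17 left

voxel count = 17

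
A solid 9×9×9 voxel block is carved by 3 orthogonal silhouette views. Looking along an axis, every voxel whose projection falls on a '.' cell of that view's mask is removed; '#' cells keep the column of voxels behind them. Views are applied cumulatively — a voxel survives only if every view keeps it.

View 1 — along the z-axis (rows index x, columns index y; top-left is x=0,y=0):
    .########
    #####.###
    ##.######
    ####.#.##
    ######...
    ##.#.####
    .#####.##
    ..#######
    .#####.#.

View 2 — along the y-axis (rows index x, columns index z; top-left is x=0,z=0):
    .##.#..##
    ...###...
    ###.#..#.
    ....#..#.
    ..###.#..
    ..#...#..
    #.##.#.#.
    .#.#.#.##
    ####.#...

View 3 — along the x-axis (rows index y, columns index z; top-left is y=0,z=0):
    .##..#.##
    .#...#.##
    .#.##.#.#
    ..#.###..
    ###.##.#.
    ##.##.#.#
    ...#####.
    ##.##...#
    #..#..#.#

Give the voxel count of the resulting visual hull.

before carving: 729 voxels (9×9×9)
V1 z: intersect with XY mask (64 set) -- 576 left
V2 y: intersect with XZ mask (36 set) -- 256 left
V3 x: intersect with YZ mask (44 set) -- 129 left

voxel count = 129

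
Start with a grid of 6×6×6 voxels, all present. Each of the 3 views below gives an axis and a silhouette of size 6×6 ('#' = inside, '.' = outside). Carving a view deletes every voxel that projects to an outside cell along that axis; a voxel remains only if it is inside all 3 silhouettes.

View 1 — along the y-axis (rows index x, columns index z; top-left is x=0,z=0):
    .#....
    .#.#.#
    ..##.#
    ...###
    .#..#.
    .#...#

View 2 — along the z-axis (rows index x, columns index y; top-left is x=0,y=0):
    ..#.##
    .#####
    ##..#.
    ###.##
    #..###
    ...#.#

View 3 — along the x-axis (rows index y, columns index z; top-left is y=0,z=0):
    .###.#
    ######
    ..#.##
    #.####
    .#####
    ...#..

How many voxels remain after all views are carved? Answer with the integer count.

36 voxels

full grid |V| = 216
after view 1 [y-axis, 14 of 36 cells solid] → remaining = 84
after view 2 [z-axis, 22 of 36 cells solid] → remaining = 54
after view 3 [x-axis, 24 of 36 cells solid] → remaining = 36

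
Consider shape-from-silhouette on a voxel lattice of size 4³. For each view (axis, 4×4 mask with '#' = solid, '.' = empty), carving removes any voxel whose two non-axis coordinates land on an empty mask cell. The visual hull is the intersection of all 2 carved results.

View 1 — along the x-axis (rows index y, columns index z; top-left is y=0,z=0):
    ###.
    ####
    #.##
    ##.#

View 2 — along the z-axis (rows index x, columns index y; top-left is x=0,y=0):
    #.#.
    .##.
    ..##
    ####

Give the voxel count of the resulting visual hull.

before carving: 64 voxels (4×4×4)
[1] x-view keeps 13 columns → grid now 52
[2] z-view keeps 10 columns → grid now 32

32 voxels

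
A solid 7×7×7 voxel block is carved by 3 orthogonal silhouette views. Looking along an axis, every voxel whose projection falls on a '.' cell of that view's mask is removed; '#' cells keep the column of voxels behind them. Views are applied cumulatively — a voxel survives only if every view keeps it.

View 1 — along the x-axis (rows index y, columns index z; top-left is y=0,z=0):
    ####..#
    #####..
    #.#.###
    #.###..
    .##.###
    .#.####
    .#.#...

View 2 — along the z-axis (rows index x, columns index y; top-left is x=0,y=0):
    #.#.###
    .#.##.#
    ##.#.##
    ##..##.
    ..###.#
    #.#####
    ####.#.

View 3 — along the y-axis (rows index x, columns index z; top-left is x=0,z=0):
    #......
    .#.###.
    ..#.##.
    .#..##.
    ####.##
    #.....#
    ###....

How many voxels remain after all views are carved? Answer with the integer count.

|visual hull| = 59

before carving: 343 voxels (7×7×7)
after view 1 [x-axis, 31 of 49 cells solid] → remaining = 217
after view 2 [z-axis, 33 of 49 cells solid] → remaining = 145
after view 3 [y-axis, 22 of 49 cells solid] → remaining = 59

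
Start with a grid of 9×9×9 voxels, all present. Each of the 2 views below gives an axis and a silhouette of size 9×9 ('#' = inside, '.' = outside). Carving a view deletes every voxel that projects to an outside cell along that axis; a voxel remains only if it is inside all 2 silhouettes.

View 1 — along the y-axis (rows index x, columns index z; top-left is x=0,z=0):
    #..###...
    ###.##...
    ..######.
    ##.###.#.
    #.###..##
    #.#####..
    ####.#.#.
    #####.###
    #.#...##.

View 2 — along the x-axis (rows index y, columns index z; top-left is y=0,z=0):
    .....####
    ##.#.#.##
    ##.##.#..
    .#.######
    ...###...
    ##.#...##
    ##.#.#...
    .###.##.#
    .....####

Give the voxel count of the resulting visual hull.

remaining voxels: 237

before carving: 729 voxels (9×9×9)
step 1: project along y, AND mask (51/81) → |grid| = 459
step 2: project along x, AND mask (44/81) → |grid| = 237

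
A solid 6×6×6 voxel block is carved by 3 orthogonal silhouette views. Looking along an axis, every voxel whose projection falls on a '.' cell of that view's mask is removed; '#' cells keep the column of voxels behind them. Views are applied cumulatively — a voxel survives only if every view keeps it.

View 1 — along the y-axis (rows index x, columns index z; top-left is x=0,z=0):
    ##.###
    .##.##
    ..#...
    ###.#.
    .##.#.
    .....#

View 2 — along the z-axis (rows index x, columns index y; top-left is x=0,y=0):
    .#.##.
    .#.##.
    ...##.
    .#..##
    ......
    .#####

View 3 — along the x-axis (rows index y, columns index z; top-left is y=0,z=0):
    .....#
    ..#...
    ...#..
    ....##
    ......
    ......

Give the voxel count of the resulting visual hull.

remaining voxels: 7

full grid |V| = 216
step 1: project along y, AND mask (18/36) → |grid| = 108
step 2: project along z, AND mask (16/36) → |grid| = 46
step 3: project along x, AND mask (5/36) → |grid| = 7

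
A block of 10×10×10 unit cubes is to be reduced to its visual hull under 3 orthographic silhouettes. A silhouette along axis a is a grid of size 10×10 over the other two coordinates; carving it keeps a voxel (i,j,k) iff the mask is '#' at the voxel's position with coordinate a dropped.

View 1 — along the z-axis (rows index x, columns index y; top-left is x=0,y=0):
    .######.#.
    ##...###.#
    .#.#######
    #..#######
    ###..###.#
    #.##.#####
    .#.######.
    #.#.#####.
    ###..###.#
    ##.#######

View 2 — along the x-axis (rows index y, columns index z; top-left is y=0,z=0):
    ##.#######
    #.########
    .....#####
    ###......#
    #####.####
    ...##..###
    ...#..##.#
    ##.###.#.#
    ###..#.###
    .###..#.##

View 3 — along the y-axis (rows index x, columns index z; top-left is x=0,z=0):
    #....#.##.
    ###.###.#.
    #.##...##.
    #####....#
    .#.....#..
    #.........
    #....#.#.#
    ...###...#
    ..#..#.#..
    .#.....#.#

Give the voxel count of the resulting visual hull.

start: 10×10×10 = 1000 voxels
[1] z-view keeps 74 columns → grid now 740
[2] x-view keeps 65 columns → grid now 473
[3] y-view keeps 39 columns → grid now 189

remaining voxels: 189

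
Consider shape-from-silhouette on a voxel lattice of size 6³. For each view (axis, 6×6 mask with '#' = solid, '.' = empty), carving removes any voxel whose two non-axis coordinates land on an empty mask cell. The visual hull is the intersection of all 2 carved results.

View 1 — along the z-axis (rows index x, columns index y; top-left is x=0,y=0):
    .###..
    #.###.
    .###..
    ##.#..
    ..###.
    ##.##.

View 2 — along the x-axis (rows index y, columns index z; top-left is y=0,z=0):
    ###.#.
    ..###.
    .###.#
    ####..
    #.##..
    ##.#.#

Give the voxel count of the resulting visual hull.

full grid |V| = 216
V1 z: intersect with XY mask (20 set) -- 120 left
V2 x: intersect with YZ mask (22 set) -- 73 left

remaining voxels: 73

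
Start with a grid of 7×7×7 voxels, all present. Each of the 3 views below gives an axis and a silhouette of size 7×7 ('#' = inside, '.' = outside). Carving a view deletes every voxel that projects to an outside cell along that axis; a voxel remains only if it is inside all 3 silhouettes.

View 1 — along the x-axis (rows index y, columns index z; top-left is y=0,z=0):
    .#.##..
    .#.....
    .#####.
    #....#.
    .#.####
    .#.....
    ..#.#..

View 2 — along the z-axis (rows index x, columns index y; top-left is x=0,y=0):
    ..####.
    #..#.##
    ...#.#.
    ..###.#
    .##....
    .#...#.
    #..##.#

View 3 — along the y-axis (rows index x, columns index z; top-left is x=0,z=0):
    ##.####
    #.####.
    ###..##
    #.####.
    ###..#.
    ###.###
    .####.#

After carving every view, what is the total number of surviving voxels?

voxel count = 47

before carving: 343 voxels (7×7×7)
carve view 1 (along x, YZ-mask fill 19/49): 133 voxels remain
carve view 2 (along z, XY-mask fill 22/49): 58 voxels remain
carve view 3 (along y, XZ-mask fill 36/49): 47 voxels remain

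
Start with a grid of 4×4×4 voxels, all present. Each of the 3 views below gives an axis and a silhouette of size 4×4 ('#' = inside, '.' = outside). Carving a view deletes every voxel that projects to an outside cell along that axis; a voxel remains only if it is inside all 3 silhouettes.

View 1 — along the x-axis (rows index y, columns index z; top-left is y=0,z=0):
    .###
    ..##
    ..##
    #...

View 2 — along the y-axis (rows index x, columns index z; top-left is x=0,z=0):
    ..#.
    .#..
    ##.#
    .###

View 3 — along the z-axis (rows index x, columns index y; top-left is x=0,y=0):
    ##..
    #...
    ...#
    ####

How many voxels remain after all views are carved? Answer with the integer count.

initial block: 4^3 = 64
V1 x: intersect with YZ mask (8 set) -- 32 left
V2 y: intersect with XZ mask (8 set) -- 16 left
V3 z: intersect with XY mask (8 set) -- 11 left

voxel count = 11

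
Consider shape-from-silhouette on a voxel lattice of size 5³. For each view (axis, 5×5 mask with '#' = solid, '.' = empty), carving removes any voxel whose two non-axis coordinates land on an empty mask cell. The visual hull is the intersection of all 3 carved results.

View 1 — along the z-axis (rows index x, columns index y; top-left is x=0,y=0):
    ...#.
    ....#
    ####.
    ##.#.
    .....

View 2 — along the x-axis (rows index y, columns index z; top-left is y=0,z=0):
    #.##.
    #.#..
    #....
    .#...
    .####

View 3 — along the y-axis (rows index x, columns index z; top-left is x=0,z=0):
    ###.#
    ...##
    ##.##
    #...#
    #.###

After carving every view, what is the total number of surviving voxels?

before carving: 125 voxels (5×5×5)
carve view 1 (along z, XY-mask fill 9/25): 45 voxels remain
carve view 2 (along x, YZ-mask fill 11/25): 18 voxels remain
carve view 3 (along y, XZ-mask fill 16/25): 10 voxels remain

|visual hull| = 10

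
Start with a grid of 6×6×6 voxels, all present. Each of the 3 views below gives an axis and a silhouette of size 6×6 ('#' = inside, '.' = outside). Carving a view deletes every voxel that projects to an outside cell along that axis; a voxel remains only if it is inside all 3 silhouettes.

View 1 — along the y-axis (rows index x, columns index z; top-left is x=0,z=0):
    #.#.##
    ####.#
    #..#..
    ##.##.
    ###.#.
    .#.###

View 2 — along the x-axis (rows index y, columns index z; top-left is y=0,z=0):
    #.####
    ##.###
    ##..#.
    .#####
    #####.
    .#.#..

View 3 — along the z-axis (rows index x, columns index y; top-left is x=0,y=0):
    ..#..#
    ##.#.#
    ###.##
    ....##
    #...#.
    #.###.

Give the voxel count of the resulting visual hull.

initial block: 6^3 = 216
carve view 1 (along y, XZ-mask fill 23/36): 138 voxels remain
carve view 2 (along x, YZ-mask fill 25/36): 98 voxels remain
carve view 3 (along z, XY-mask fill 19/36): 49 voxels remain

remaining voxels: 49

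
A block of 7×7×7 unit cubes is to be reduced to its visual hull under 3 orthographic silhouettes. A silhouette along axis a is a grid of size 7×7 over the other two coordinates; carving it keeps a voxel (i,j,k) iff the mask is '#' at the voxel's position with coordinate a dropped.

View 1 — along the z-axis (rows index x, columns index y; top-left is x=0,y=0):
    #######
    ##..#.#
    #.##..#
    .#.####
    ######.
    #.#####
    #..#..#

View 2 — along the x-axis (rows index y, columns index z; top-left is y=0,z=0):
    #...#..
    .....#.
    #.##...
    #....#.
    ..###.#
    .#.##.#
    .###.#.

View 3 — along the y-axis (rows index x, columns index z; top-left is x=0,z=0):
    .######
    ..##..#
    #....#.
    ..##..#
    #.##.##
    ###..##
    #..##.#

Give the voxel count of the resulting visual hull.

initial block: 7^3 = 343
carve view 1 (along z, XY-mask fill 35/49): 245 voxels remain
carve view 2 (along x, YZ-mask fill 20/49): 100 voxels remain
carve view 3 (along y, XZ-mask fill 28/49): 62 voxels remain

62 voxels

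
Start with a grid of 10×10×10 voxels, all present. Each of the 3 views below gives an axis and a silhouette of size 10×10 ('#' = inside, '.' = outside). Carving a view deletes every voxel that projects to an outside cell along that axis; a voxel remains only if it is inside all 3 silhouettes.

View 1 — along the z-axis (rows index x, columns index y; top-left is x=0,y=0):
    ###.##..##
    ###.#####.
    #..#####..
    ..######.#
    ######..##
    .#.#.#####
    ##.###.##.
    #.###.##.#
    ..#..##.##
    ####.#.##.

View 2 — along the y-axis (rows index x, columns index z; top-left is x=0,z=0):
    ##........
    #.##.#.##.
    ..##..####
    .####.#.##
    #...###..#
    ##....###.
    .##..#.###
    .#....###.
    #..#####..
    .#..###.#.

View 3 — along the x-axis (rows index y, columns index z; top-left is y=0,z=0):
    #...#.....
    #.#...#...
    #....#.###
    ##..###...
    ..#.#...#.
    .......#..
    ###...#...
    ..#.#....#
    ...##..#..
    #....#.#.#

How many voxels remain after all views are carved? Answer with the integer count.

remaining voxels: 109

initial block: 10^3 = 1000
  1. axis=2 (XY plane), |mask|=69  ⇒  voxels=690
  2. axis=1 (XZ plane), |mask|=52  ⇒  voxels=357
  3. axis=0 (YZ plane), |mask|=33  ⇒  voxels=109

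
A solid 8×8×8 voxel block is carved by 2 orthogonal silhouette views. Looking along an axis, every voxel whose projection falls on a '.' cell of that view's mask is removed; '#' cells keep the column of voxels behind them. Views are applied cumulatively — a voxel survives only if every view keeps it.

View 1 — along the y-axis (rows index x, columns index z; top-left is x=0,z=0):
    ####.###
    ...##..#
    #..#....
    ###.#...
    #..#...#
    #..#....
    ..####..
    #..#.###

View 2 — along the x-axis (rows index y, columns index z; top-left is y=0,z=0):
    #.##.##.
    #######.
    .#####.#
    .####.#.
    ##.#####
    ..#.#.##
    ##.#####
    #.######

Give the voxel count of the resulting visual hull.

full grid |V| = 512
  1. axis=1 (XZ plane), |mask|=30  ⇒  voxels=240
  2. axis=0 (YZ plane), |mask|=48  ⇒  voxels=180

voxel count = 180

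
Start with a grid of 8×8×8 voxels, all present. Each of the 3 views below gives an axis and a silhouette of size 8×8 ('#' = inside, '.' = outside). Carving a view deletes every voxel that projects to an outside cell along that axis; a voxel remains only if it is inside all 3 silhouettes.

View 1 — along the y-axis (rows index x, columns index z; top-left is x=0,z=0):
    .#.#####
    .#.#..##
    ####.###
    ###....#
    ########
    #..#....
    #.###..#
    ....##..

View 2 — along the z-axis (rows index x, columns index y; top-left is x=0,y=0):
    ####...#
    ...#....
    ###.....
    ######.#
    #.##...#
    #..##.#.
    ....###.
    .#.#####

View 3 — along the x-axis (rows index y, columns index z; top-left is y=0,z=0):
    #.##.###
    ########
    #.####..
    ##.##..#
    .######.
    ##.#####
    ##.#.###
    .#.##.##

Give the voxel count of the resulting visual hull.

initial block: 8^3 = 512
[1] y-view keeps 38 columns → grid now 304
[2] z-view keeps 33 columns → grid now 150
[3] x-view keeps 48 columns → grid now 108

remaining voxels: 108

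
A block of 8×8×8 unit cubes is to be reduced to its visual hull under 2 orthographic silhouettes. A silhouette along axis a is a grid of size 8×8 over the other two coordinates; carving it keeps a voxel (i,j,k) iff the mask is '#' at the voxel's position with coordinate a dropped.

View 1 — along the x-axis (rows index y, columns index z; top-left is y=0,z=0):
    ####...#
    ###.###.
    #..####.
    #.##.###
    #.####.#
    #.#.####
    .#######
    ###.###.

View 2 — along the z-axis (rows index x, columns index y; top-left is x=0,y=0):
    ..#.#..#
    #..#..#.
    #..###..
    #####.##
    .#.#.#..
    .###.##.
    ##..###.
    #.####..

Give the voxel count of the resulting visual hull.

205 voxels

start: 8×8×8 = 512 voxels
carve view 1 (along x, YZ-mask fill 47/64): 376 voxels remain
carve view 2 (along z, XY-mask fill 35/64): 205 voxels remain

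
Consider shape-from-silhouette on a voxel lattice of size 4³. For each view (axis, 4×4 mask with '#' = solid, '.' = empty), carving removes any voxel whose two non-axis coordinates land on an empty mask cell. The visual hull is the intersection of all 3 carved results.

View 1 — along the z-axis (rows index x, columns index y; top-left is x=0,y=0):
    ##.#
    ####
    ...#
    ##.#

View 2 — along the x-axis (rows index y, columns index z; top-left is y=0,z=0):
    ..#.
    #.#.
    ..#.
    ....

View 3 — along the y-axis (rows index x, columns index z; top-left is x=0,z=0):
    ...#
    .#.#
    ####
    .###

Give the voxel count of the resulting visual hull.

remaining voxels: 2

start: 4×4×4 = 64 voxels
V1 z: intersect with XY mask (11 set) -- 44 left
V2 x: intersect with YZ mask (4 set) -- 10 left
V3 y: intersect with XZ mask (10 set) -- 2 left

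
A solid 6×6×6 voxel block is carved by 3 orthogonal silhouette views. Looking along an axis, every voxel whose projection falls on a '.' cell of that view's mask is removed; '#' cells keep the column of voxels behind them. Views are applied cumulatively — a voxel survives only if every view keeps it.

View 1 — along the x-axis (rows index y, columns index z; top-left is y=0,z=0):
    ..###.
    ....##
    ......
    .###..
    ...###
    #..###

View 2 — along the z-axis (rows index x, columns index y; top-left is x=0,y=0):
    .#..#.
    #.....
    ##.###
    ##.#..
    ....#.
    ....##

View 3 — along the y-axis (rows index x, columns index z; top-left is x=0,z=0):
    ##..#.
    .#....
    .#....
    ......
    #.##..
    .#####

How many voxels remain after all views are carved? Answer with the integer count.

|visual hull| = 10

start: 6×6×6 = 216 voxels
[1] x-view keeps 15 columns → grid now 90
[2] z-view keeps 14 columns → grid now 41
[3] y-view keeps 13 columns → grid now 10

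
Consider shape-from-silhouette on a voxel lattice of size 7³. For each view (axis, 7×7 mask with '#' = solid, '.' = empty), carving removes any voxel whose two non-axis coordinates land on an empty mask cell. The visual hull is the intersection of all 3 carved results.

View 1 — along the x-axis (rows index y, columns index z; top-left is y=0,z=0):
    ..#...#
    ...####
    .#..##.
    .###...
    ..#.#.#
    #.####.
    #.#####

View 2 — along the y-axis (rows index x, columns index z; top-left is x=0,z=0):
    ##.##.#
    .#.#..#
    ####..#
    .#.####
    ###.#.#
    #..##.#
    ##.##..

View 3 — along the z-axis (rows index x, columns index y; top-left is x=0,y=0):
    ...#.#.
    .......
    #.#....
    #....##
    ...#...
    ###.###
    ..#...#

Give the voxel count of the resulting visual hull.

before carving: 343 voxels (7×7×7)
after view 1 [x-axis, 26 of 49 cells solid] → remaining = 182
after view 2 [y-axis, 31 of 49 cells solid] → remaining = 109
after view 3 [z-axis, 16 of 49 cells solid] → remaining = 37

|visual hull| = 37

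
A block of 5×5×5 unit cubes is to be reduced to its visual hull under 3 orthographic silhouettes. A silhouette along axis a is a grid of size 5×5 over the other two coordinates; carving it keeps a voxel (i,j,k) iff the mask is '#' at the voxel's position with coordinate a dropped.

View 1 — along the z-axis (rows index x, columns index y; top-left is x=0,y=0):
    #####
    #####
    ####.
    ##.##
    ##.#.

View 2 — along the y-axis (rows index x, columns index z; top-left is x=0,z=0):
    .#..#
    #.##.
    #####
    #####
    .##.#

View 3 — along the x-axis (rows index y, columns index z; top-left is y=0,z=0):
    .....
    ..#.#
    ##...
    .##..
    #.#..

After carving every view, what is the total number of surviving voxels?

before carving: 125 voxels (5×5×5)
[1] z-view keeps 21 columns → grid now 105
[2] y-view keeps 18 columns → grid now 74
[3] x-view keeps 8 columns → grid now 24

voxel count = 24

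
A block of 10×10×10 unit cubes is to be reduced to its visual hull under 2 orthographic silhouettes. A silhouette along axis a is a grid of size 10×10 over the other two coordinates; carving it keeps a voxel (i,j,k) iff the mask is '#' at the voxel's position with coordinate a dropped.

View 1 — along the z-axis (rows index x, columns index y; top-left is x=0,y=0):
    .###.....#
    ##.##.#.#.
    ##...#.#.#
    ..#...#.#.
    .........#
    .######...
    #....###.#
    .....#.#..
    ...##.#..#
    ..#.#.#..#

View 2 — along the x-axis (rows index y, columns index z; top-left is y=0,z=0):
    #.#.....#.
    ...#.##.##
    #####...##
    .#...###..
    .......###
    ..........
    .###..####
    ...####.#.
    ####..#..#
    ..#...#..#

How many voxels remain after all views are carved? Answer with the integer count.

start: 10×10×10 = 1000 voxels
carve view 1 (along z, XY-mask fill 40/100): 400 voxels remain
carve view 2 (along x, YZ-mask fill 43/100): 172 voxels remain

|visual hull| = 172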